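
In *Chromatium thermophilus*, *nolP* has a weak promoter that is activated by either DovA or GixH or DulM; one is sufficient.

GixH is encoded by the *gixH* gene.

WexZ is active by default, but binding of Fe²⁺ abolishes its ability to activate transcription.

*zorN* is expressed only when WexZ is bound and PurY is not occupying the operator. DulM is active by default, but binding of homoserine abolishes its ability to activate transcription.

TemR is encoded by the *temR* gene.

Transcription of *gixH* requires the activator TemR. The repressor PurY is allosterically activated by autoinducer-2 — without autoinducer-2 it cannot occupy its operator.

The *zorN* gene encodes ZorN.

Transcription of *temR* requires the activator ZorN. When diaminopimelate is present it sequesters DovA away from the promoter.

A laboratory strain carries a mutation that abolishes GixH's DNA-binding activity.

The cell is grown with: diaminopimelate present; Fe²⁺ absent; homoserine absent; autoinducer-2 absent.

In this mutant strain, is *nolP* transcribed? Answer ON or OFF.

Diaminopimelate is present, so DovA is inactive.
GixH is non-functional in this strain, so it has no effect.
Homoserine is absent, so DulM is active.
Activator DulM is present, so *nolP* is transcribed.

ON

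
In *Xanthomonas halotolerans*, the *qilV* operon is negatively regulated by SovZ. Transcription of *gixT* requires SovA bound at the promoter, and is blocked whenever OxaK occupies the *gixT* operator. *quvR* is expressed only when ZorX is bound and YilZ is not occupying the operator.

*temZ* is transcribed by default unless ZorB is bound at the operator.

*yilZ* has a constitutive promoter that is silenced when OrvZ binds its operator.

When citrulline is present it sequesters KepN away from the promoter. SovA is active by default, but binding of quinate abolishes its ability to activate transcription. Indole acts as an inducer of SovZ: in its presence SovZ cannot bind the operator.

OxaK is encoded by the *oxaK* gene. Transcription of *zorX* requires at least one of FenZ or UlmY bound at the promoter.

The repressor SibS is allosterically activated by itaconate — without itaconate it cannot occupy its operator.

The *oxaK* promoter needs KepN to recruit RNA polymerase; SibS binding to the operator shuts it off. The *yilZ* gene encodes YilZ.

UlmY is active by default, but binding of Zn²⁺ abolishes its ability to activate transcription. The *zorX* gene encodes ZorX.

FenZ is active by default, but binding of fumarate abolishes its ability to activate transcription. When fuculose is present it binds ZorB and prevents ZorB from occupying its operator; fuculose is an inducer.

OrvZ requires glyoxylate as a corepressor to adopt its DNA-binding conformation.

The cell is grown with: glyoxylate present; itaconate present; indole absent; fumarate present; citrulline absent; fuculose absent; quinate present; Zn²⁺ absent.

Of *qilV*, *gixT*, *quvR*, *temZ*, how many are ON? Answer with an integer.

Indole is absent, so SovZ is active.
With repressor SovZ bound, *qilV* is not transcribed.
→ *qilV* is OFF.
Quinate is present, so SovA is inactive.
Itaconate is present, so SibS is active.
Citrulline is absent, so KepN is active.
With repressor SibS bound, *oxaK* is not transcribed.
So OxaK is not produced.
Required activator SovA is absent, so *gixT* is not transcribed.
→ *gixT* is OFF.
Glyoxylate is present, so OrvZ is active.
With repressor OrvZ bound, *yilZ* is not transcribed.
So YilZ is not produced.
Fumarate is present, so FenZ is inactive.
Zn²⁺ is absent, so UlmY is active.
Activator UlmY is present, so *zorX* is transcribed.
So ZorX is produced and active.
No repressor is bound and ZorX is active, so *quvR* is transcribed.
→ *quvR* is ON.
Fuculose is absent, so ZorB is active.
With repressor ZorB bound, *temZ* is not transcribed.
→ *temZ* is OFF.
1 of the 4 genes is transcribed.

1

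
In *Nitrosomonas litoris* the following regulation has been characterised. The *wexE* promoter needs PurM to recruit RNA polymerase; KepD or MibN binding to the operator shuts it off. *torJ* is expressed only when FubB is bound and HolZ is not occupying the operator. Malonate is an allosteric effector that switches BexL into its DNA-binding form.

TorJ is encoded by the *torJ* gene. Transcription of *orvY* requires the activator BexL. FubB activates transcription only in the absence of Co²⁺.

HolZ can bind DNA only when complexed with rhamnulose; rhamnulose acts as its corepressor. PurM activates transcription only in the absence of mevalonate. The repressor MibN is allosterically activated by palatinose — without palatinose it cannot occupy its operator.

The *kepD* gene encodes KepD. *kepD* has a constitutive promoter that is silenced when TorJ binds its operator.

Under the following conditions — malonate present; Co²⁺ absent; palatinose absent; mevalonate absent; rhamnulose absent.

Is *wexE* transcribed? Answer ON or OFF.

Mevalonate is absent, so PurM is active.
Co²⁺ is absent, so FubB is active.
Rhamnulose is absent, so HolZ is inactive.
No repressor is bound and FubB is active, so *torJ* is transcribed.
So TorJ is produced and active.
With repressor TorJ bound, *kepD* is not transcribed.
So KepD is not produced.
Palatinose is absent, so MibN is inactive.
No repressor is bound and PurM is active, so *wexE* is transcribed.

ON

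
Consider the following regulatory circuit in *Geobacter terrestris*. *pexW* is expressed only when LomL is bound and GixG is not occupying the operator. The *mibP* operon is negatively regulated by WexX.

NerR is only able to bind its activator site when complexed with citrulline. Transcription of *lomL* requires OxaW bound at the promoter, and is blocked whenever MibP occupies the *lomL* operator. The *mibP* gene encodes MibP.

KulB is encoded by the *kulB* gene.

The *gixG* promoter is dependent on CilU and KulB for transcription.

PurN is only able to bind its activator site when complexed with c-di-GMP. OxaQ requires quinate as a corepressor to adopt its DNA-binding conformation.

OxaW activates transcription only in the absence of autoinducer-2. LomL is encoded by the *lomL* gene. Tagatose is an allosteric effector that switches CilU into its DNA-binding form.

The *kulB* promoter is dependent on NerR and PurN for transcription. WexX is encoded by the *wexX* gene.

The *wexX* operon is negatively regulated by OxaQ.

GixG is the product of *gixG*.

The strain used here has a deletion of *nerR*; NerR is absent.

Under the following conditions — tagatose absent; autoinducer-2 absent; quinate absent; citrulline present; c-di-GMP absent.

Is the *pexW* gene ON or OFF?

Autoinducer-2 is absent, so OxaW is active.
Quinate is absent, so OxaQ is inactive.
With no repressor bound, *wexX* is transcribed.
So WexX is produced and active.
With repressor WexX bound, *mibP* is not transcribed.
So MibP is not produced.
No repressor is bound and OxaW is active, so *lomL* is transcribed.
So LomL is produced and active.
Tagatose is absent, so CilU is inactive.
NerR is non-functional in this strain, so it has no effect.
c-di-GMP is absent, so PurN is inactive.
Required activator NerR is absent, so *kulB* is not transcribed.
So KulB is not produced.
Required activator CilU is absent, so *gixG* is not transcribed.
So GixG is not produced.
No repressor is bound and LomL is active, so *pexW* is transcribed.

ON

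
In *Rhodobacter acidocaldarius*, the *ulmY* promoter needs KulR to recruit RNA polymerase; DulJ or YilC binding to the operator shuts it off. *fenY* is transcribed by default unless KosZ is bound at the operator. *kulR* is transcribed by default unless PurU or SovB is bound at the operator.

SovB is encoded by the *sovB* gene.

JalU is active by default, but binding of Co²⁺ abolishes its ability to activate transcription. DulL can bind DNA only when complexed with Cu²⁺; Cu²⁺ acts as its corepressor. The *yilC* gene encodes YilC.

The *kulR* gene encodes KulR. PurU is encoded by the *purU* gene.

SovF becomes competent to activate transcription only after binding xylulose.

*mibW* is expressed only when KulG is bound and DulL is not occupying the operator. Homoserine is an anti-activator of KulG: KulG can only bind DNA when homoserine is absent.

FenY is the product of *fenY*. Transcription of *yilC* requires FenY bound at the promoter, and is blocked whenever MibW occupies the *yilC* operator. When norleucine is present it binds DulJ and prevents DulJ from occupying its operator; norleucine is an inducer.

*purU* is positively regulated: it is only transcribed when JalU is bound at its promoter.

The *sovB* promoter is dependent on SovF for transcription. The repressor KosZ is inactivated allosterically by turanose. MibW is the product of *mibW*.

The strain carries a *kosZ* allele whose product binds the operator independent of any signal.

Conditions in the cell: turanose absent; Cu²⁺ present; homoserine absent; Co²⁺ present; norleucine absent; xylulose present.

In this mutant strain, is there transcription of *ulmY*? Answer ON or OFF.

OFF

Norleucine is absent, so DulJ is active.
KosZ is constitutively active in this strain.
With repressor KosZ bound, *fenY* is not transcribed.
So FenY is not produced.
Homoserine is absent, so KulG is active.
Cu²⁺ is present, so DulL is active.
With repressor DulL bound, *mibW* is not transcribed.
So MibW is not produced.
Required activator FenY is absent, so *yilC* is not transcribed.
So YilC is not produced.
Co²⁺ is present, so JalU is inactive.
Required activator JalU is absent, so *purU* is not transcribed.
So PurU is not produced.
Xylulose is present, so SovF is active.
No repressor is bound and SovF is active, so *sovB* is transcribed.
So SovB is produced and active.
With repressor SovB bound, *kulR* is not transcribed.
So KulR is not produced.
With repressor DulJ bound, *ulmY* is not transcribed.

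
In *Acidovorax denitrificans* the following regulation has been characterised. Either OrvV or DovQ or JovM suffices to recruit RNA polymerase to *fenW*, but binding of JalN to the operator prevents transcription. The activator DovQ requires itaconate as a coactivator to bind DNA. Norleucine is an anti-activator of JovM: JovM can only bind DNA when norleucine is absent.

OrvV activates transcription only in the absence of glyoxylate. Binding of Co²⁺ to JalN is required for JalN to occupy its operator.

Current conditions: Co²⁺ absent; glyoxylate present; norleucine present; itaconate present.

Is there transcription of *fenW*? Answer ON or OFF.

Glyoxylate is present, so OrvV is inactive.
Itaconate is present, so DovQ is active.
Norleucine is present, so JovM is inactive.
Co²⁺ is absent, so JalN is inactive.
Activator DovQ is present, so *fenW* is transcribed.

ON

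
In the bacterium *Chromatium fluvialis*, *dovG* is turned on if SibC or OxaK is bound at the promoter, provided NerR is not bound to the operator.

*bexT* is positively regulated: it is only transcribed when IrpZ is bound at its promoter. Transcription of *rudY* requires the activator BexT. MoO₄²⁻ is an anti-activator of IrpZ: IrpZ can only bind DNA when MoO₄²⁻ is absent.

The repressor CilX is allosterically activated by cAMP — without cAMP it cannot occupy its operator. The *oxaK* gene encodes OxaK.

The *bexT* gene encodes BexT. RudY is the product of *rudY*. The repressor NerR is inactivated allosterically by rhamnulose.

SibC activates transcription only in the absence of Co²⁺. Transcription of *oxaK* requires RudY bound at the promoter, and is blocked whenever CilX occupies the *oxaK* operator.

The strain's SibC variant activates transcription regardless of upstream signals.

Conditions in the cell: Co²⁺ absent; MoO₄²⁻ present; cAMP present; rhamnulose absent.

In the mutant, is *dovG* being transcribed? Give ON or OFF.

Rhamnulose is absent, so NerR is active.
SibC is constitutively active in this strain.
MoO₄²⁻ is present, so IrpZ is inactive.
Required activator IrpZ is absent, so *bexT* is not transcribed.
So BexT is not produced.
Required activator BexT is absent, so *rudY* is not transcribed.
So RudY is not produced.
cAMP is present, so CilX is active.
With repressor CilX bound, *oxaK* is not transcribed.
So OxaK is not produced.
With repressor NerR bound, *dovG* is not transcribed.

OFF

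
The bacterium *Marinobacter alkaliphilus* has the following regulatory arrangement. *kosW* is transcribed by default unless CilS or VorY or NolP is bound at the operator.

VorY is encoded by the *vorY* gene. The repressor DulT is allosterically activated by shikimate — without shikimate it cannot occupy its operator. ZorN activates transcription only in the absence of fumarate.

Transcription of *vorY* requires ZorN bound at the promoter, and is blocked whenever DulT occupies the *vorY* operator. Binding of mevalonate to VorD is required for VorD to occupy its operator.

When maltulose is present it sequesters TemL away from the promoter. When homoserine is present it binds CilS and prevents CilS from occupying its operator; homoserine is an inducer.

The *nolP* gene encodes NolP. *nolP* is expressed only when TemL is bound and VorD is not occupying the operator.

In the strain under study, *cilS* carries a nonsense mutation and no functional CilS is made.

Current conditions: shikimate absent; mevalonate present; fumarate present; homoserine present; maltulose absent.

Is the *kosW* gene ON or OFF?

CilS is non-functional in this strain, so it has no effect.
Shikimate is absent, so DulT is inactive.
Fumarate is present, so ZorN is inactive.
Required activator ZorN is absent, so *vorY* is not transcribed.
So VorY is not produced.
Mevalonate is present, so VorD is active.
Maltulose is absent, so TemL is active.
With repressor VorD bound, *nolP* is not transcribed.
So NolP is not produced.
With no repressor bound, *kosW* is transcribed.

ON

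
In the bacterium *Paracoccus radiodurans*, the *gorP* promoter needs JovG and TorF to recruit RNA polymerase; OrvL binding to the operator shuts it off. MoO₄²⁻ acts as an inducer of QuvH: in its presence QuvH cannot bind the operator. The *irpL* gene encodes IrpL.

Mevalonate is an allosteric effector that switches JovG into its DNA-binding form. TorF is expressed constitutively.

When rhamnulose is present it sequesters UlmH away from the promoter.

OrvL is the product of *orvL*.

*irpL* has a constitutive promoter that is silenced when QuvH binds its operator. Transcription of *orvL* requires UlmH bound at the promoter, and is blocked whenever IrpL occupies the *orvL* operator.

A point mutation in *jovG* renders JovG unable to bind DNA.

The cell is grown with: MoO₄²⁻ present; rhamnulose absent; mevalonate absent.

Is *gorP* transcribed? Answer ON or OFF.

OFF

Rhamnulose is absent, so UlmH is active.
MoO₄²⁻ is present, so QuvH is inactive.
With no repressor bound, *irpL* is transcribed.
So IrpL is produced and active.
With repressor IrpL bound, *orvL* is not transcribed.
So OrvL is not produced.
JovG is non-functional in this strain, so it has no effect.
TorF is produced constitutively and is active.
Required activator JovG is absent, so *gorP* is not transcribed.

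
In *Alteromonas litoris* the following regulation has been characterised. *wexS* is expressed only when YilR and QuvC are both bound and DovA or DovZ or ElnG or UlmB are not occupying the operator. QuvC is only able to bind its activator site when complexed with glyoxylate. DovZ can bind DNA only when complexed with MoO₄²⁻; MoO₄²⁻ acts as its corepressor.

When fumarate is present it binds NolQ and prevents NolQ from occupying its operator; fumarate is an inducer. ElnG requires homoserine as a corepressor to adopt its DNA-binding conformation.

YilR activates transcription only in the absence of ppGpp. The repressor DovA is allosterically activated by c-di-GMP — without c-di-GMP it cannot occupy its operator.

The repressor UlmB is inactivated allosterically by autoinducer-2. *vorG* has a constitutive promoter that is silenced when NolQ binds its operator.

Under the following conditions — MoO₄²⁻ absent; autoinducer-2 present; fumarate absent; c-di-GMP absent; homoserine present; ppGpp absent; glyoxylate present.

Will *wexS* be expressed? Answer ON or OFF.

ppGpp is absent, so YilR is active.
c-di-GMP is absent, so DovA is inactive.
MoO₄²⁻ is absent, so DovZ is inactive.
Homoserine is present, so ElnG is active.
Autoinducer-2 is present, so UlmB is inactive.
Glyoxylate is present, so QuvC is active.
With repressor ElnG bound, *wexS* is not transcribed.

OFF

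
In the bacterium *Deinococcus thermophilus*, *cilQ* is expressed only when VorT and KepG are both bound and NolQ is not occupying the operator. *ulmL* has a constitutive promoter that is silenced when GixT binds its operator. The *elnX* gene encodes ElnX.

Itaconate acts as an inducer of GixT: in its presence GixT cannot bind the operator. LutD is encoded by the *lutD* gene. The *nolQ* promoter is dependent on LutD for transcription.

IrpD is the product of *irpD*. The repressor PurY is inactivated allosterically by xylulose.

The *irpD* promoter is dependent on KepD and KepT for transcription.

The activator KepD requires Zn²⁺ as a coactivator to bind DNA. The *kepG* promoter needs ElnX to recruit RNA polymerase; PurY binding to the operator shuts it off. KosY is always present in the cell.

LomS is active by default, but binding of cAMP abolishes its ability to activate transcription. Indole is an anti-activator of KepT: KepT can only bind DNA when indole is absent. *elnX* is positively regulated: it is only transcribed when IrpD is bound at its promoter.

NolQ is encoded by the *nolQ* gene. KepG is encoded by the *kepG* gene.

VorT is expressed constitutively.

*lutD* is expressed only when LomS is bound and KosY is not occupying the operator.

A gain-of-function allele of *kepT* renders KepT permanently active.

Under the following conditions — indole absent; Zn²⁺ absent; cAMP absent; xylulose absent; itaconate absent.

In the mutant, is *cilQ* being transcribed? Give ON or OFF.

OFF

VorT is produced constitutively and is active.
KosY is produced constitutively and is active.
cAMP is absent, so LomS is active.
With repressor KosY bound, *lutD* is not transcribed.
So LutD is not produced.
Required activator LutD is absent, so *nolQ* is not transcribed.
So NolQ is not produced.
Zn²⁺ is absent, so KepD is inactive.
KepT is constitutively active in this strain.
Required activator KepD is absent, so *irpD* is not transcribed.
So IrpD is not produced.
Required activator IrpD is absent, so *elnX* is not transcribed.
So ElnX is not produced.
Xylulose is absent, so PurY is active.
With repressor PurY bound, *kepG* is not transcribed.
So KepG is not produced.
Required activator KepG is absent, so *cilQ* is not transcribed.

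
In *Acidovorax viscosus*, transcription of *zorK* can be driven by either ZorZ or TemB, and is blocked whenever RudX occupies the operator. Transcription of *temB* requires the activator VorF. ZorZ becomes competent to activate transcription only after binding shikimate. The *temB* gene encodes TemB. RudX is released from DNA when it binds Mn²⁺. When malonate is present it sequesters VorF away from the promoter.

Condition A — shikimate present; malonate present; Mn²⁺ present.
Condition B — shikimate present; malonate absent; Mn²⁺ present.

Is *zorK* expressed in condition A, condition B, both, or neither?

both

Condition A:
Shikimate is present, so ZorZ is active.
Malonate is present, so VorF is inactive.
Required activator VorF is absent, so *temB* is not transcribed.
So TemB is not produced.
Mn²⁺ is present, so RudX is inactive.
Activator ZorZ is present, so *zorK* is transcribed.
→ *zorK* is ON in A.
Condition B:
Shikimate is present, so ZorZ is active.
Malonate is absent, so VorF is active.
No repressor is bound and VorF is active, so *temB* is transcribed.
So TemB is produced and active.
Mn²⁺ is present, so RudX is inactive.
Activator ZorZ is present, so *zorK* is transcribed.
→ *zorK* is ON in B.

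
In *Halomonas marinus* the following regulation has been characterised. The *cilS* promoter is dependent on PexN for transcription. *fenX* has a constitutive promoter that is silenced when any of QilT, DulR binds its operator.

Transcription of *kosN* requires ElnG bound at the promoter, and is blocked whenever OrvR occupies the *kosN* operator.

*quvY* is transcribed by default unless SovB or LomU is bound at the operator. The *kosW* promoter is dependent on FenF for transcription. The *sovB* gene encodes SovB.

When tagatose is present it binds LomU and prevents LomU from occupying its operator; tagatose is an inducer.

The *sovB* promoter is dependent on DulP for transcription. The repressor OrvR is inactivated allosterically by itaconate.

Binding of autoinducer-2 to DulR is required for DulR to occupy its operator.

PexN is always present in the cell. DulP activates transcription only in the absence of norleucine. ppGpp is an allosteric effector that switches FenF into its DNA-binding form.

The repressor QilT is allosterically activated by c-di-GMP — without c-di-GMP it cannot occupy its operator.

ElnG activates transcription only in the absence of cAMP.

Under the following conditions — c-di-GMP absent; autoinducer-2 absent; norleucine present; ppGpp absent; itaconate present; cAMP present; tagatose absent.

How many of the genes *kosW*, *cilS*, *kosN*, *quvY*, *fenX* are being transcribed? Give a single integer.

ppGpp is absent, so FenF is inactive.
Required activator FenF is absent, so *kosW* is not transcribed.
→ *kosW* is OFF.
PexN is produced constitutively and is active.
No repressor is bound and PexN is active, so *cilS* is transcribed.
→ *cilS* is ON.
Itaconate is present, so OrvR is inactive.
cAMP is present, so ElnG is inactive.
Required activator ElnG is absent, so *kosN* is not transcribed.
→ *kosN* is OFF.
Norleucine is present, so DulP is inactive.
Required activator DulP is absent, so *sovB* is not transcribed.
So SovB is not produced.
Tagatose is absent, so LomU is active.
With repressor LomU bound, *quvY* is not transcribed.
→ *quvY* is OFF.
c-di-GMP is absent, so QilT is inactive.
Autoinducer-2 is absent, so DulR is inactive.
With no repressor bound, *fenX* is transcribed.
→ *fenX* is ON.
2 of the 5 genes are transcribed.

2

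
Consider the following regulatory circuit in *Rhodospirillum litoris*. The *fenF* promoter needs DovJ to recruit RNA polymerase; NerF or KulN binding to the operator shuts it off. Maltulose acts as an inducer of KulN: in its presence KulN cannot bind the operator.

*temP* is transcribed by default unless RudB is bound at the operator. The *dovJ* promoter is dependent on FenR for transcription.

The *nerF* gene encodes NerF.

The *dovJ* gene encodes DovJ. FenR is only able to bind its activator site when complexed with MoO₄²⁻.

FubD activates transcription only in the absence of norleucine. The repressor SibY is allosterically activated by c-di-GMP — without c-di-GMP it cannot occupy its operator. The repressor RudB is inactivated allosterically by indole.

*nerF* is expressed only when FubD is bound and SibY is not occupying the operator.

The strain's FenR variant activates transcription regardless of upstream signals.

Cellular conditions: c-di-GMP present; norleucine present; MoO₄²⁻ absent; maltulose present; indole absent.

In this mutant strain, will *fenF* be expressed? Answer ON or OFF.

FenR is constitutively active in this strain.
No repressor is bound and FenR is active, so *dovJ* is transcribed.
So DovJ is produced and active.
Norleucine is present, so FubD is inactive.
c-di-GMP is present, so SibY is active.
With repressor SibY bound, *nerF* is not transcribed.
So NerF is not produced.
Maltulose is present, so KulN is inactive.
No repressor is bound and DovJ is active, so *fenF* is transcribed.

ON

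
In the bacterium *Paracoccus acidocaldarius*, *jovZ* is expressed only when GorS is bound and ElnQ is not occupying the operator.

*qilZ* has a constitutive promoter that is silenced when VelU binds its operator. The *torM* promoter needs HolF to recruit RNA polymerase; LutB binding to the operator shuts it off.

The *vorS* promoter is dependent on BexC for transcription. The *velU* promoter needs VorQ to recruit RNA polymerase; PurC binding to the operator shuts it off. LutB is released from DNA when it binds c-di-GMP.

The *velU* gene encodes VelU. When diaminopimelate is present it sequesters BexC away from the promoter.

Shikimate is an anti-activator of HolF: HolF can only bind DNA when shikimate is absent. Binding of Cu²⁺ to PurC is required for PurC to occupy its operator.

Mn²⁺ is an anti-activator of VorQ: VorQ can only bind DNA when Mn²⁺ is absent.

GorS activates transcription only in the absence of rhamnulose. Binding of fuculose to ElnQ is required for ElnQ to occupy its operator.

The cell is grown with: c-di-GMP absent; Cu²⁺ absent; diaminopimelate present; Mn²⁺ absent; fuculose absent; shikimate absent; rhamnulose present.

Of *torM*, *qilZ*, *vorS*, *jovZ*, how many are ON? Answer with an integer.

0

c-di-GMP is absent, so LutB is active.
Shikimate is absent, so HolF is active.
With repressor LutB bound, *torM* is not transcribed.
→ *torM* is OFF.
Mn²⁺ is absent, so VorQ is active.
Cu²⁺ is absent, so PurC is inactive.
No repressor is bound and VorQ is active, so *velU* is transcribed.
So VelU is produced and active.
With repressor VelU bound, *qilZ* is not transcribed.
→ *qilZ* is OFF.
Diaminopimelate is present, so BexC is inactive.
Required activator BexC is absent, so *vorS* is not transcribed.
→ *vorS* is OFF.
Fuculose is absent, so ElnQ is inactive.
Rhamnulose is present, so GorS is inactive.
Required activator GorS is absent, so *jovZ* is not transcribed.
→ *jovZ* is OFF.
0 of the 4 genes are transcribed.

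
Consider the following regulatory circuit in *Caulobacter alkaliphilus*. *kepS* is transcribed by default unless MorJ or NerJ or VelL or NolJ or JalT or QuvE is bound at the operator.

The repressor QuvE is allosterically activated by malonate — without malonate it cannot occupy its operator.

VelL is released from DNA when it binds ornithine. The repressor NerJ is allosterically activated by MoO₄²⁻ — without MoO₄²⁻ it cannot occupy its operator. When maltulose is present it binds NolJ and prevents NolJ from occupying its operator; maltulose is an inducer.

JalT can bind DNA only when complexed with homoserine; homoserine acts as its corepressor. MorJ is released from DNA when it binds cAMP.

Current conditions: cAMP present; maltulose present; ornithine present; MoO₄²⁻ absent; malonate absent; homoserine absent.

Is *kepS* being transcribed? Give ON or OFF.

ON

cAMP is present, so MorJ is inactive.
MoO₄²⁻ is absent, so NerJ is inactive.
Ornithine is present, so VelL is inactive.
Maltulose is present, so NolJ is inactive.
Homoserine is absent, so JalT is inactive.
Malonate is absent, so QuvE is inactive.
With no repressor bound, *kepS* is transcribed.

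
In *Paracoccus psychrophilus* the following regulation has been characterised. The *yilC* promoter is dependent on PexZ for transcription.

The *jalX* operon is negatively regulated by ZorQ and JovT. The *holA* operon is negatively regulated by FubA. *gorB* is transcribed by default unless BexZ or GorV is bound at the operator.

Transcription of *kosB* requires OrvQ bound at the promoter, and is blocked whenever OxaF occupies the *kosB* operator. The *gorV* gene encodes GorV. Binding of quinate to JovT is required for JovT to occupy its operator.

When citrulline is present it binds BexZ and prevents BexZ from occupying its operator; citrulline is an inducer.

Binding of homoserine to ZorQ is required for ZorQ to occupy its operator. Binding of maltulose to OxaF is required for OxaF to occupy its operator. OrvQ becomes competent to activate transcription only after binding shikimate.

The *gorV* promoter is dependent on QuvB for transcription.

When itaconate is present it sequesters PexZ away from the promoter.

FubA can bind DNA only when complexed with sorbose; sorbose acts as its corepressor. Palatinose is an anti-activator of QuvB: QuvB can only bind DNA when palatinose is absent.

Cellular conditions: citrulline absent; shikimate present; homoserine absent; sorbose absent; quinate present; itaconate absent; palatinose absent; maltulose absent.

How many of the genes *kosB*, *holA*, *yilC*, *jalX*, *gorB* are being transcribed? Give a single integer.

3

Shikimate is present, so OrvQ is active.
Maltulose is absent, so OxaF is inactive.
No repressor is bound and OrvQ is active, so *kosB* is transcribed.
→ *kosB* is ON.
Sorbose is absent, so FubA is inactive.
With no repressor bound, *holA* is transcribed.
→ *holA* is ON.
Itaconate is absent, so PexZ is active.
No repressor is bound and PexZ is active, so *yilC* is transcribed.
→ *yilC* is ON.
Homoserine is absent, so ZorQ is inactive.
Quinate is present, so JovT is active.
With repressor JovT bound, *jalX* is not transcribed.
→ *jalX* is OFF.
Citrulline is absent, so BexZ is active.
Palatinose is absent, so QuvB is active.
No repressor is bound and QuvB is active, so *gorV* is transcribed.
So GorV is produced and active.
With repressor BexZ bound, *gorB* is not transcribed.
→ *gorB* is OFF.
3 of the 5 genes are transcribed.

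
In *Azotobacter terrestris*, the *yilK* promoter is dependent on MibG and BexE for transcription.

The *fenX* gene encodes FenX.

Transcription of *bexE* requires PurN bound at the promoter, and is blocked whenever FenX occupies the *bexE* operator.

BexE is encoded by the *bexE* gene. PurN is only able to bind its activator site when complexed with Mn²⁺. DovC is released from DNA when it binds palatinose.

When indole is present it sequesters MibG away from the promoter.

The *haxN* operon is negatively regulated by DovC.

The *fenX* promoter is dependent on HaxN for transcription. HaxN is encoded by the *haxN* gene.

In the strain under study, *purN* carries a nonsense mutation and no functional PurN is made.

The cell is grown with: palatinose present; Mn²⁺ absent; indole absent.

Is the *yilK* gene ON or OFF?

Indole is absent, so MibG is active.
PurN is non-functional in this strain, so it has no effect.
Palatinose is present, so DovC is inactive.
With no repressor bound, *haxN* is transcribed.
So HaxN is produced and active.
No repressor is bound and HaxN is active, so *fenX* is transcribed.
So FenX is produced and active.
With repressor FenX bound, *bexE* is not transcribed.
So BexE is not produced.
Required activator BexE is absent, so *yilK* is not transcribed.

OFF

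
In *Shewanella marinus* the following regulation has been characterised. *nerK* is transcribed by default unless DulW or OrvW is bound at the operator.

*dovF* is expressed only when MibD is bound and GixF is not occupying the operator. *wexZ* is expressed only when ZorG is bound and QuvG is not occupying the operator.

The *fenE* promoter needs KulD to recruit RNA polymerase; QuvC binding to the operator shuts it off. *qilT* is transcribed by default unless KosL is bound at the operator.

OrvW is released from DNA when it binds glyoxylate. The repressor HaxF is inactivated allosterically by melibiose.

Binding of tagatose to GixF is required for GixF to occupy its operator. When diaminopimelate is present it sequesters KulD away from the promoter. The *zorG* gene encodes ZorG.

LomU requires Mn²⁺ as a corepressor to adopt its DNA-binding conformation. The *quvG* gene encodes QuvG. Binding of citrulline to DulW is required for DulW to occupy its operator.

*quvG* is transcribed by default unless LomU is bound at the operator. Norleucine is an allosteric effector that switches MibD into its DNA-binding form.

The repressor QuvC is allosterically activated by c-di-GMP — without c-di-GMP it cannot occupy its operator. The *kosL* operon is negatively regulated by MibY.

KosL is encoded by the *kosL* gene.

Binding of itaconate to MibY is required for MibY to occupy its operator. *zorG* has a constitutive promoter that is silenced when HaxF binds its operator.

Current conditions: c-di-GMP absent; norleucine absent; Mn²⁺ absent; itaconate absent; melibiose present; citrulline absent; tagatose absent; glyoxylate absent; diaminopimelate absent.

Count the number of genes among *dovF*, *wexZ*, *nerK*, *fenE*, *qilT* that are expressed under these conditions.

1

Tagatose is absent, so GixF is inactive.
Norleucine is absent, so MibD is inactive.
Required activator MibD is absent, so *dovF* is not transcribed.
→ *dovF* is OFF.
Mn²⁺ is absent, so LomU is inactive.
With no repressor bound, *quvG* is transcribed.
So QuvG is produced and active.
Melibiose is present, so HaxF is inactive.
With no repressor bound, *zorG* is transcribed.
So ZorG is produced and active.
With repressor QuvG bound, *wexZ* is not transcribed.
→ *wexZ* is OFF.
Citrulline is absent, so DulW is inactive.
Glyoxylate is absent, so OrvW is active.
With repressor OrvW bound, *nerK* is not transcribed.
→ *nerK* is OFF.
Diaminopimelate is absent, so KulD is active.
c-di-GMP is absent, so QuvC is inactive.
No repressor is bound and KulD is active, so *fenE* is transcribed.
→ *fenE* is ON.
Itaconate is absent, so MibY is inactive.
With no repressor bound, *kosL* is transcribed.
So KosL is produced and active.
With repressor KosL bound, *qilT* is not transcribed.
→ *qilT* is OFF.
1 of the 5 genes is transcribed.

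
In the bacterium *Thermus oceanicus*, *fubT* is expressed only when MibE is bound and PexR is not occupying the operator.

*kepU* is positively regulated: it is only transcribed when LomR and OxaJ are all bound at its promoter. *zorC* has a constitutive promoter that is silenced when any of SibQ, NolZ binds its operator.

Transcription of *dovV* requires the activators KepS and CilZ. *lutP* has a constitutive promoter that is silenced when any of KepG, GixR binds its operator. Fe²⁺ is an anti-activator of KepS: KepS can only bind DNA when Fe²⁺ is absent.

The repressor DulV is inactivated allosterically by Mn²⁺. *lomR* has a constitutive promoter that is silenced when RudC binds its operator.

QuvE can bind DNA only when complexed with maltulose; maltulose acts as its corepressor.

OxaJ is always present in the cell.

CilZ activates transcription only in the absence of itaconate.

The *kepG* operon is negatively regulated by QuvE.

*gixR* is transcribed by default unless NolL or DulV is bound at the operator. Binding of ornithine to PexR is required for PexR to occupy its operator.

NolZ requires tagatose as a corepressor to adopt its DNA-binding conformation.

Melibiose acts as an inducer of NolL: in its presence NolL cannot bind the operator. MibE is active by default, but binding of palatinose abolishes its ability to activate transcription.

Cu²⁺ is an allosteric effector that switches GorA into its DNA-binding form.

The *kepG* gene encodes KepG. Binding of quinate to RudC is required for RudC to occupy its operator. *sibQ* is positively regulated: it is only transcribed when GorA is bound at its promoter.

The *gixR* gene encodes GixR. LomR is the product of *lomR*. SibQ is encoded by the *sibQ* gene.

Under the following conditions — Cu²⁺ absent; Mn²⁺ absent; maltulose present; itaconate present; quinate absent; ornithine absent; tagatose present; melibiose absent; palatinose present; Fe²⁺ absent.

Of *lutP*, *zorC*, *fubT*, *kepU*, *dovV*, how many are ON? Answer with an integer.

2

Maltulose is present, so QuvE is active.
With repressor QuvE bound, *kepG* is not transcribed.
So KepG is not produced.
Melibiose is absent, so NolL is active.
Mn²⁺ is absent, so DulV is active.
With repressor NolL bound, *gixR* is not transcribed.
So GixR is not produced.
With no repressor bound, *lutP* is transcribed.
→ *lutP* is ON.
Cu²⁺ is absent, so GorA is inactive.
Required activator GorA is absent, so *sibQ* is not transcribed.
So SibQ is not produced.
Tagatose is present, so NolZ is active.
With repressor NolZ bound, *zorC* is not transcribed.
→ *zorC* is OFF.
Ornithine is absent, so PexR is inactive.
Palatinose is present, so MibE is inactive.
Required activator MibE is absent, so *fubT* is not transcribed.
→ *fubT* is OFF.
Quinate is absent, so RudC is inactive.
With no repressor bound, *lomR* is transcribed.
So LomR is produced and active.
OxaJ is produced constitutively and is active.
No repressor is bound and LomR and OxaJ are active, so *kepU* is transcribed.
→ *kepU* is ON.
Fe²⁺ is absent, so KepS is active.
Itaconate is present, so CilZ is inactive.
Required activator CilZ is absent, so *dovV* is not transcribed.
→ *dovV* is OFF.
2 of the 5 genes are transcribed.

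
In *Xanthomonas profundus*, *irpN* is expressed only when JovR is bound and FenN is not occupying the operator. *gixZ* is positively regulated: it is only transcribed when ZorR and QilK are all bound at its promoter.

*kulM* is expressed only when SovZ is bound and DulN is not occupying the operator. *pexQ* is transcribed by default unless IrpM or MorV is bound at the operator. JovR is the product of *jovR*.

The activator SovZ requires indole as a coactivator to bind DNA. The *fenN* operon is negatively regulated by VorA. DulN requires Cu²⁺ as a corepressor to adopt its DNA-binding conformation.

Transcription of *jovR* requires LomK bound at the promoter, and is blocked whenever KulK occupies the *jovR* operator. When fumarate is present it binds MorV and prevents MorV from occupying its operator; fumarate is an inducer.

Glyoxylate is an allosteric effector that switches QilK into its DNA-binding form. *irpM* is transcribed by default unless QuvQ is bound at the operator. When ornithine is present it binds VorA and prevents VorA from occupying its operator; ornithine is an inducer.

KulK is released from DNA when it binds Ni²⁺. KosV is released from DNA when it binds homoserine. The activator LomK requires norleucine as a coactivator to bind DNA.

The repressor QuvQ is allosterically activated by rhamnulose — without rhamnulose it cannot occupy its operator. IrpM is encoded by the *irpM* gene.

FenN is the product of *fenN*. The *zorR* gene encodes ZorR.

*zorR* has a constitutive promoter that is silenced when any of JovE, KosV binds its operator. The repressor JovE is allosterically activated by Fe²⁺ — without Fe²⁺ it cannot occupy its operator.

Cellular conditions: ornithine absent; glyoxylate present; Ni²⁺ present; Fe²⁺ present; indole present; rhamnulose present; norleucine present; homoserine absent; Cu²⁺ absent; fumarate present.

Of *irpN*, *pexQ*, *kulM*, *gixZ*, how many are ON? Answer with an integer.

Ornithine is absent, so VorA is active.
With repressor VorA bound, *fenN* is not transcribed.
So FenN is not produced.
Norleucine is present, so LomK is active.
Ni²⁺ is present, so KulK is inactive.
No repressor is bound and LomK is active, so *jovR* is transcribed.
So JovR is produced and active.
No repressor is bound and JovR is active, so *irpN* is transcribed.
→ *irpN* is ON.
Rhamnulose is present, so QuvQ is active.
With repressor QuvQ bound, *irpM* is not transcribed.
So IrpM is not produced.
Fumarate is present, so MorV is inactive.
With no repressor bound, *pexQ* is transcribed.
→ *pexQ* is ON.
Cu²⁺ is absent, so DulN is inactive.
Indole is present, so SovZ is active.
No repressor is bound and SovZ is active, so *kulM* is transcribed.
→ *kulM* is ON.
Fe²⁺ is present, so JovE is active.
Homoserine is absent, so KosV is active.
With repressor JovE bound, *zorR* is not transcribed.
So ZorR is not produced.
Glyoxylate is present, so QilK is active.
Required activator ZorR is absent, so *gixZ* is not transcribed.
→ *gixZ* is OFF.
3 of the 4 genes are transcribed.

3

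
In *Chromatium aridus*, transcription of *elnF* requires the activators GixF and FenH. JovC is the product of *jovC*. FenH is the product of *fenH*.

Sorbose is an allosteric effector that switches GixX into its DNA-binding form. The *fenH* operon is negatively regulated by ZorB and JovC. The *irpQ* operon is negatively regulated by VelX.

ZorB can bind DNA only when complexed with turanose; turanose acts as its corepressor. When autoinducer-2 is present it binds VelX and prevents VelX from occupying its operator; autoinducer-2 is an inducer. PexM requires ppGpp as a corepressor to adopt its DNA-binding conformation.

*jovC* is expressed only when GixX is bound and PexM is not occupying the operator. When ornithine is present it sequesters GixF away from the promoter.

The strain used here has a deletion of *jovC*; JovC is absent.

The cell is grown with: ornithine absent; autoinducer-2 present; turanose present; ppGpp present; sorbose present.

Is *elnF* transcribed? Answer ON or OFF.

Ornithine is absent, so GixF is active.
Turanose is present, so ZorB is active.
JovC is non-functional in this strain, so it has no effect.
With repressor ZorB bound, *fenH* is not transcribed.
So FenH is not produced.
Required activator FenH is absent, so *elnF* is not transcribed.

OFF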